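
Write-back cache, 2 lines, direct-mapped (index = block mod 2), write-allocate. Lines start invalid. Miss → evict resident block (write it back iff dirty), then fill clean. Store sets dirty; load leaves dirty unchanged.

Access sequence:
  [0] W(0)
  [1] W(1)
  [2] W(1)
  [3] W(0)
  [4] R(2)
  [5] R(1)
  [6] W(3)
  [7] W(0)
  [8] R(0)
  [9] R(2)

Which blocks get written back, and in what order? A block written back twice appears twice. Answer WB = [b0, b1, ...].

  0 | W B0 → L0 miss [D]
  1 | W B1 → L1 miss [D]
  2 | W B1 → L1 hit [D]
  3 | W B0 → L0 hit [D]
  4 | R B2 → L0 miss wb→B0 [-]
  5 | R B1 → L1 hit [D]
  6 | W B3 → L1 miss wb→B1 [D]
  7 | W B0 → L0 miss [D]
  8 | R B0 → L0 hit [D]
  9 | R B2 → L0 miss wb→B0 [-]

WB = [0, 1, 0]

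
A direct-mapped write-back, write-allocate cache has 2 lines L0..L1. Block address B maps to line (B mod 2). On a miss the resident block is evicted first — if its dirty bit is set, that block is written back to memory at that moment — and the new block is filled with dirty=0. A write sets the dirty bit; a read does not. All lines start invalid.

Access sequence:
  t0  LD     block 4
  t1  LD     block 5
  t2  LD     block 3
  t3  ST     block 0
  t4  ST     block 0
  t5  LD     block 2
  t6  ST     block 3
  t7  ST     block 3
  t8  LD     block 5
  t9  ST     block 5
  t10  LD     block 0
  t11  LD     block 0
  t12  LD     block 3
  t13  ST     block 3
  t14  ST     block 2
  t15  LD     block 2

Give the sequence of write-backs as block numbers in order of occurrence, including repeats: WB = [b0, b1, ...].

  0 | R B4 → L0 miss [-]
  1 | R B5 → L1 miss [-]
  2 | R B3 → L1 miss [-]
  3 | W B0 → L0 miss [D]
  4 | W B0 → L0 hit [D]
  5 | R B2 → L0 miss wb→B0 [-]
  6 | W B3 → L1 hit [D]
  7 | W B3 → L1 hit [D]
  8 | R B5 → L1 miss wb→B3 [-]
  9 | W B5 → L1 hit [D]
  10 | R B0 → L0 miss [-]
  11 | R B0 → L0 hit [-]
  12 | R B3 → L1 miss wb→B5 [-]
  13 | W B3 → L1 hit [D]
  14 | W B2 → L0 miss [D]
  15 | R B2 → L0 hit [D]

WB = [0, 3, 5]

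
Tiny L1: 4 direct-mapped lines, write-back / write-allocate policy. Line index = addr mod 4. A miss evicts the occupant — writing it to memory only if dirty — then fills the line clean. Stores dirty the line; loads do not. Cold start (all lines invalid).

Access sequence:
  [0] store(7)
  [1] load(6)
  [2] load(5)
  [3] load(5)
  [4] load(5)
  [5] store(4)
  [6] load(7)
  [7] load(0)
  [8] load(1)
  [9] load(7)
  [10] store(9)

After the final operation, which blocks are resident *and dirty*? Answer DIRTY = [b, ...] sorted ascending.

DIRTY = [7, 9]

0: W B7 -> L3 miss  d=D]
1: R B6 -> L2 miss  d=-]
2: R B5 -> L1 miss  d=-]
3: R B5 -> L1 hit  d=-]
4: R B5 -> L1 hit  d=-]
5: W B4 -> L0 miss  d=D]
6: R B7 -> L3 hit  d=D]
7: R B0 -> L0 miss wb->B4  d=-]
8: R B1 -> L1 miss  d=-]
9: R B7 -> L3 hit  d=D]
10: W B9 -> L1 miss  d=D]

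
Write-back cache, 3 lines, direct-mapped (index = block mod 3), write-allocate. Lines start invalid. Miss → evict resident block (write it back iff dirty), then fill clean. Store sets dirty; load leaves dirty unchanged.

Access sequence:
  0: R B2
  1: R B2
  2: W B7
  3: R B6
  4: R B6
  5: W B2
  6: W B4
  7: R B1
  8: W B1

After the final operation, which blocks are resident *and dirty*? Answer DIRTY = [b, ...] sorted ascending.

0: R B2 → L2 miss [-]
1: R B2 → L2 hit [-]
2: W B7 → L1 miss [D]
3: R B6 → L0 miss [-]
4: R B6 → L0 hit [-]
5: W B2 → L2 hit [D]
6: W B4 → L1 miss wb→B7 [D]
7: R B1 → L1 miss wb→B4 [-]
8: W B1 → L1 hit [D]

DIRTY = [1, 2]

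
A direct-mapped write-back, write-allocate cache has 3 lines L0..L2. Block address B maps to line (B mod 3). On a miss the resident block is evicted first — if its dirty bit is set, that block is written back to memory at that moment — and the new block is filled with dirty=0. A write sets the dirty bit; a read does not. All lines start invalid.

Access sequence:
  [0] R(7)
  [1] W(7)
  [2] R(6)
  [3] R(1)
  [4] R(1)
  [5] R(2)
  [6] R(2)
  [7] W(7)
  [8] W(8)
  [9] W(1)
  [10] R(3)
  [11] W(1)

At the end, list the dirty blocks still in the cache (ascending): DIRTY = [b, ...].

0: R B7 -> L1 miss  d=-]
1: W B7 -> L1 hit  d=D]
2: R B6 -> L0 miss  d=-]
3: R B1 -> L1 miss wb->B7  d=-]
4: R B1 -> L1 hit  d=-]
5: R B2 -> L2 miss  d=-]
6: R B2 -> L2 hit  d=-]
7: W B7 -> L1 miss  d=D]
8: W B8 -> L2 miss  d=D]
9: W B1 -> L1 miss wb->B7  d=D]
10: R B3 -> L0 miss  d=-]
11: W B1 -> L1 hit  d=D]

DIRTY = [1, 8]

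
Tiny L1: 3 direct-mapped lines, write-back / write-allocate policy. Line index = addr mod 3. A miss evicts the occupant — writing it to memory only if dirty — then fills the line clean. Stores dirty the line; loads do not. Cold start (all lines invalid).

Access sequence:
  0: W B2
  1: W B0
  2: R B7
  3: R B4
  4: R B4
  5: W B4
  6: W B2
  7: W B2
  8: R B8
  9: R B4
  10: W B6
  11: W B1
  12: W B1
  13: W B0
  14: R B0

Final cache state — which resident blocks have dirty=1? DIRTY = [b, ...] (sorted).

  0 | W B2 → L2 miss [D]
  1 | W B0 → L0 miss [D]
  2 | R B7 → L1 miss [-]
  3 | R B4 → L1 miss [-]
  4 | R B4 → L1 hit [-]
  5 | W B4 → L1 hit [D]
  6 | W B2 → L2 hit [D]
  7 | W B2 → L2 hit [D]
  8 | R B8 → L2 miss wb→B2 [-]
  9 | R B4 → L1 hit [D]
  10 | W B6 → L0 miss wb→B0 [D]
  11 | W B1 → L1 miss wb→B4 [D]
  12 | W B1 → L1 hit [D]
  13 | W B0 → L0 miss wb→B6 [D]
  14 | R B0 → L0 hit [D]

DIRTY = [0, 1]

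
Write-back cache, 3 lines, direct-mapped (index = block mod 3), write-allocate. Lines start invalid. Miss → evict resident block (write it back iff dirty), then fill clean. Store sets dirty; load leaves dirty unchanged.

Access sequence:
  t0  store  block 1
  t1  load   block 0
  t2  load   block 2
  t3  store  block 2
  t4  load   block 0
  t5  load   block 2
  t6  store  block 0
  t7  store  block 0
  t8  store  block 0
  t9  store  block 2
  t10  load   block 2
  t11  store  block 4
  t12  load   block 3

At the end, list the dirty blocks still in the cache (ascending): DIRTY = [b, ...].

DIRTY = [2, 4]

0: W B1 -> L1 miss  d=D]
1: R B0 -> L0 miss  d=-]
2: R B2 -> L2 miss  d=-]
3: W B2 -> L2 hit  d=D]
4: R B0 -> L0 hit  d=-]
5: R B2 -> L2 hit  d=D]
6: W B0 -> L0 hit  d=D]
7: W B0 -> L0 hit  d=D]
8: W B0 -> L0 hit  d=D]
9: W B2 -> L2 hit  d=D]
10: R B2 -> L2 hit  d=D]
11: W B4 -> L1 miss wb->B1  d=D]
12: R B3 -> L0 miss wb->B0  d=-]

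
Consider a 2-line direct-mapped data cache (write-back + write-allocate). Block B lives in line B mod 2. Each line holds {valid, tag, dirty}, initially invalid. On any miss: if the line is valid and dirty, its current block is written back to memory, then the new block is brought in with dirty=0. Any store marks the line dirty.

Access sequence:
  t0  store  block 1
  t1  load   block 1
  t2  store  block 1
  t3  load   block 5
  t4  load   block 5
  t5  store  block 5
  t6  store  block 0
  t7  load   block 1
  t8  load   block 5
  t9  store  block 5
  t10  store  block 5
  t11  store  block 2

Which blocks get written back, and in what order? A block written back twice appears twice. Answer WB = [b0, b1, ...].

WB = [1, 5, 0]

0: W B1 -> L1 miss  d=D]
1: R B1 -> L1 hit  d=D]
2: W B1 -> L1 hit  d=D]
3: R B5 -> L1 miss wb->B1  d=-]
4: R B5 -> L1 hit  d=-]
5: W B5 -> L1 hit  d=D]
6: W B0 -> L0 miss  d=D]
7: R B1 -> L1 miss wb->B5  d=-]
8: R B5 -> L1 miss  d=-]
9: W B5 -> L1 hit  d=D]
10: W B5 -> L1 hit  d=D]
11: W B2 -> L0 miss wb->B0  d=D]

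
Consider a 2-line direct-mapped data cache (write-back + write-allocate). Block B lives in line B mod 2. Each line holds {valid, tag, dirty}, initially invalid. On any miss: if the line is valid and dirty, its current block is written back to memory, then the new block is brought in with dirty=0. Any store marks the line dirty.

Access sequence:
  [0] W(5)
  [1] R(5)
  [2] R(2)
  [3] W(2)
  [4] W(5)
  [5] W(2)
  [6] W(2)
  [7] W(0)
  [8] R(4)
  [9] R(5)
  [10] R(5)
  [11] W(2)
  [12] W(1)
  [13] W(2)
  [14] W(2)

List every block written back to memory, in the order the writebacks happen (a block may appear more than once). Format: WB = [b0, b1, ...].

0: W B5 -> L1 miss  d=D]
1: R B5 -> L1 hit  d=D]
2: R B2 -> L0 miss  d=-]
3: W B2 -> L0 hit  d=D]
4: W B5 -> L1 hit  d=D]
5: W B2 -> L0 hit  d=D]
6: W B2 -> L0 hit  d=D]
7: W B0 -> L0 miss wb->B2  d=D]
8: R B4 -> L0 miss wb->B0  d=-]
9: R B5 -> L1 hit  d=D]
10: R B5 -> L1 hit  d=D]
11: W B2 -> L0 miss  d=D]
12: W B1 -> L1 miss wb->B5  d=D]
13: W B2 -> L0 hit  d=D]
14: W B2 -> L0 hit  d=D]

WB = [2, 0, 5]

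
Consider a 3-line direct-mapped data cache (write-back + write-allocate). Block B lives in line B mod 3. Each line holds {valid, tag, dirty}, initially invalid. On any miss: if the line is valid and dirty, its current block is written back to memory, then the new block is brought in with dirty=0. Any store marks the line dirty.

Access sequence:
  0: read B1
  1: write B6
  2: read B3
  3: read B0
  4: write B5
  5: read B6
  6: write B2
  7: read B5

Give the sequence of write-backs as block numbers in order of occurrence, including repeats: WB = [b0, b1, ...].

0: R B1 → L1 miss [-]
1: W B6 → L0 miss [D]
2: R B3 → L0 miss wb→B6 [-]
3: R B0 → L0 miss [-]
4: W B5 → L2 miss [D]
5: R B6 → L0 miss [-]
6: W B2 → L2 miss wb→B5 [D]
7: R B5 → L2 miss wb→B2 [-]

WB = [6, 5, 2]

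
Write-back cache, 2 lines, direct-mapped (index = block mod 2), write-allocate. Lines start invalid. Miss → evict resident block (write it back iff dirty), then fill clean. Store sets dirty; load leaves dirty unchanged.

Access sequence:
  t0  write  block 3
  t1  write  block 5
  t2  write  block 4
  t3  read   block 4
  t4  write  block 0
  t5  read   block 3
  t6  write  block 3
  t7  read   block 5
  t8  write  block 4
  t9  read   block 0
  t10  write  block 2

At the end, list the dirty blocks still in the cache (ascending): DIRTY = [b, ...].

DIRTY = [2]

0: W B3 -> L1 miss  d=D]
1: W B5 -> L1 miss wb->B3  d=D]
2: W B4 -> L0 miss  d=D]
3: R B4 -> L0 hit  d=D]
4: W B0 -> L0 miss wb->B4  d=D]
5: R B3 -> L1 miss wb->B5  d=-]
6: W B3 -> L1 hit  d=D]
7: R B5 -> L1 miss wb->B3  d=-]
8: W B4 -> L0 miss wb->B0  d=D]
9: R B0 -> L0 miss wb->B4  d=-]
10: W B2 -> L0 miss  d=D]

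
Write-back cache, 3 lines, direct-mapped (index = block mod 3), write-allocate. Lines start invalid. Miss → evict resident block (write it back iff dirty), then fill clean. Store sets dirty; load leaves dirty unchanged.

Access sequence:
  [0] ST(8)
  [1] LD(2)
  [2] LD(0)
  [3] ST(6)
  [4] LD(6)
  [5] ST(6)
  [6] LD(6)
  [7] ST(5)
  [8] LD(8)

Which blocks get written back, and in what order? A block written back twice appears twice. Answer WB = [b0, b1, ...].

WB = [8, 5]

0: W B8 -> L2 miss  d=D]
1: R B2 -> L2 miss wb->B8  d=-]
2: R B0 -> L0 miss  d=-]
3: W B6 -> L0 miss  d=D]
4: R B6 -> L0 hit  d=D]
5: W B6 -> L0 hit  d=D]
6: R B6 -> L0 hit  d=D]
7: W B5 -> L2 miss  d=D]
8: R B8 -> L2 miss wb->B5  d=-]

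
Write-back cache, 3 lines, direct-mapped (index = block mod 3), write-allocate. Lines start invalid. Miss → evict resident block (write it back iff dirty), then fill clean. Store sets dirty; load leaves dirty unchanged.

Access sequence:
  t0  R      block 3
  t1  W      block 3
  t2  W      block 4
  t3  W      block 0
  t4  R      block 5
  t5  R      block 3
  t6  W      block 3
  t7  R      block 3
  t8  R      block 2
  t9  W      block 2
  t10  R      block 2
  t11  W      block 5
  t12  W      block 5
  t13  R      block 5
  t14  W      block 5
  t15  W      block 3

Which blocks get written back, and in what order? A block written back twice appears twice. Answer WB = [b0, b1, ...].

  0 | R B3 → L0 miss [-]
  1 | W B3 → L0 hit [D]
  2 | W B4 → L1 miss [D]
  3 | W B0 → L0 miss wb→B3 [D]
  4 | R B5 → L2 miss [-]
  5 | R B3 → L0 miss wb→B0 [-]
  6 | W B3 → L0 hit [D]
  7 | R B3 → L0 hit [D]
  8 | R B2 → L2 miss [-]
  9 | W B2 → L2 hit [D]
  10 | R B2 → L2 hit [D]
  11 | W B5 → L2 miss wb→B2 [D]
  12 | W B5 → L2 hit [D]
  13 | R B5 → L2 hit [D]
  14 | W B5 → L2 hit [D]
  15 | W B3 → L0 hit [D]

WB = [3, 0, 2]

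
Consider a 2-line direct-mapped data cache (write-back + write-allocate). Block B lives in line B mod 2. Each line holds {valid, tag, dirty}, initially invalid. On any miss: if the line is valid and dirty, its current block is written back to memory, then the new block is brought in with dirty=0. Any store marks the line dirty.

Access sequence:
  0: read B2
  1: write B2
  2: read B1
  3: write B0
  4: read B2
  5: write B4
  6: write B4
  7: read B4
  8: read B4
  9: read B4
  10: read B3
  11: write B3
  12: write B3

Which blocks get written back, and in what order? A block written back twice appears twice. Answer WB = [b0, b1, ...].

WB = [2, 0]

  0 | R B2 → L0 miss [-]
  1 | W B2 → L0 hit [D]
  2 | R B1 → L1 miss [-]
  3 | W B0 → L0 miss wb→B2 [D]
  4 | R B2 → L0 miss wb→B0 [-]
  5 | W B4 → L0 miss [D]
  6 | W B4 → L0 hit [D]
  7 | R B4 → L0 hit [D]
  8 | R B4 → L0 hit [D]
  9 | R B4 → L0 hit [D]
  10 | R B3 → L1 miss [-]
  11 | W B3 → L1 hit [D]
  12 | W B3 → L1 hit [D]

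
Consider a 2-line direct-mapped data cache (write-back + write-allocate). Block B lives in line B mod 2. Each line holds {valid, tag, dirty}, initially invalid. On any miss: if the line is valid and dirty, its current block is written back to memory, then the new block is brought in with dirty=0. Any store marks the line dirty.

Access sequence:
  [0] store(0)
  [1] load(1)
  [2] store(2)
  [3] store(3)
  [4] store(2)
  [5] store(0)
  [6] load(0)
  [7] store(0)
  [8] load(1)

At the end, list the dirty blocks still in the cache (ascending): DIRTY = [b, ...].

0: W B0 -> L0 miss  d=D]
1: R B1 -> L1 miss  d=-]
2: W B2 -> L0 miss wb->B0  d=D]
3: W B3 -> L1 miss  d=D]
4: W B2 -> L0 hit  d=D]
5: W B0 -> L0 miss wb->B2  d=D]
6: R B0 -> L0 hit  d=D]
7: W B0 -> L0 hit  d=D]
8: R B1 -> L1 miss wb->B3  d=-]

DIRTY = [0]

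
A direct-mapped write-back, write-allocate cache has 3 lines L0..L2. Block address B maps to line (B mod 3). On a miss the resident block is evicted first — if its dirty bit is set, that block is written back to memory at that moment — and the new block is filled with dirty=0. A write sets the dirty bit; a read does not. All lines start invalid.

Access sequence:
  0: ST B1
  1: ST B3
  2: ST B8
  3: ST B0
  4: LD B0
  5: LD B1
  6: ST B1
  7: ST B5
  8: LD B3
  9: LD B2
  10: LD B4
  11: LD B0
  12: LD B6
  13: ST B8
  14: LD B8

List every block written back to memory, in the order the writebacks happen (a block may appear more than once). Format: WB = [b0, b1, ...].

WB = [3, 8, 0, 5, 1]

  0 | W B1 → L1 miss [D]
  1 | W B3 → L0 miss [D]
  2 | W B8 → L2 miss [D]
  3 | W B0 → L0 miss wb→B3 [D]
  4 | R B0 → L0 hit [D]
  5 | R B1 → L1 hit [D]
  6 | W B1 → L1 hit [D]
  7 | W B5 → L2 miss wb→B8 [D]
  8 | R B3 → L0 miss wb→B0 [-]
  9 | R B2 → L2 miss wb→B5 [-]
  10 | R B4 → L1 miss wb→B1 [-]
  11 | R B0 → L0 miss [-]
  12 | R B6 → L0 miss [-]
  13 | W B8 → L2 miss [D]
  14 | R B8 → L2 hit [D]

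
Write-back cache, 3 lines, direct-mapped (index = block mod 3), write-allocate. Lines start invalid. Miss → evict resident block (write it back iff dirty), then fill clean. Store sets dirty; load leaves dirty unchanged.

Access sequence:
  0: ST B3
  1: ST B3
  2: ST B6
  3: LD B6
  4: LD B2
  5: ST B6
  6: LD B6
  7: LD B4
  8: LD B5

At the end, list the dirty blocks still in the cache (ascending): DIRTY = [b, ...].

0: W B3 -> L0 miss  d=D]
1: W B3 -> L0 hit  d=D]
2: W B6 -> L0 miss wb->B3  d=D]
3: R B6 -> L0 hit  d=D]
4: R B2 -> L2 miss  d=-]
5: W B6 -> L0 hit  d=D]
6: R B6 -> L0 hit  d=D]
7: R B4 -> L1 miss  d=-]
8: R B5 -> L2 miss  d=-]

DIRTY = [6]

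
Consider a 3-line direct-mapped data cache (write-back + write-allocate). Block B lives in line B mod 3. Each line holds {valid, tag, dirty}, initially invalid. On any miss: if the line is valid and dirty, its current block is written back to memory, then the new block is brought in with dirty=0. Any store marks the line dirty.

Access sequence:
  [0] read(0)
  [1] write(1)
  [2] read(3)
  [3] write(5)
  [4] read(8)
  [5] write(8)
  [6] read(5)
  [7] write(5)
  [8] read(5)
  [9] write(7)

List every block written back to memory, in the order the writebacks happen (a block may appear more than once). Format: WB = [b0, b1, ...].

WB = [5, 8, 1]

  0 | R B0 → L0 miss [-]
  1 | W B1 → L1 miss [D]
  2 | R B3 → L0 miss [-]
  3 | W B5 → L2 miss [D]
  4 | R B8 → L2 miss wb→B5 [-]
  5 | W B8 → L2 hit [D]
  6 | R B5 → L2 miss wb→B8 [-]
  7 | W B5 → L2 hit [D]
  8 | R B5 → L2 hit [D]
  9 | W B7 → L1 miss wb→B1 [D]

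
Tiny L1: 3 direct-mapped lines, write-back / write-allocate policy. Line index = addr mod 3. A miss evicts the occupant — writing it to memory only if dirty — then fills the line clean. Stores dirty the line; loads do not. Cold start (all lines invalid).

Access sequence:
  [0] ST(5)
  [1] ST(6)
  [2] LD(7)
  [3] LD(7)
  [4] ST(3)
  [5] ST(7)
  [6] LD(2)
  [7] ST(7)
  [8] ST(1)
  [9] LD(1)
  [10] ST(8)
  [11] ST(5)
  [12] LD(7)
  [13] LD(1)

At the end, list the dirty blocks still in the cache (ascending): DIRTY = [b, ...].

0: W B5 -> L2 miss  d=D]
1: W B6 -> L0 miss  d=D]
2: R B7 -> L1 miss  d=-]
3: R B7 -> L1 hit  d=-]
4: W B3 -> L0 miss wb->B6  d=D]
5: W B7 -> L1 hit  d=D]
6: R B2 -> L2 miss wb->B5  d=-]
7: W B7 -> L1 hit  d=D]
8: W B1 -> L1 miss wb->B7  d=D]
9: R B1 -> L1 hit  d=D]
10: W B8 -> L2 miss  d=D]
11: W B5 -> L2 miss wb->B8  d=D]
12: R B7 -> L1 miss wb->B1  d=-]
13: R B1 -> L1 miss  d=-]

DIRTY = [3, 5]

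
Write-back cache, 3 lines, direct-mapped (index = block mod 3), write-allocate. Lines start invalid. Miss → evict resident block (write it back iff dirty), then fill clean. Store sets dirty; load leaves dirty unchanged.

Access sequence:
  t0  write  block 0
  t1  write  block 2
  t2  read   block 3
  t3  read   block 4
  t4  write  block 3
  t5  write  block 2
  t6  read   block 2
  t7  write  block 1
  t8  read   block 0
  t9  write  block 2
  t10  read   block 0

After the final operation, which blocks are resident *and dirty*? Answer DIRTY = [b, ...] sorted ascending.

0: W B0 -> L0 miss  d=D]
1: W B2 -> L2 miss  d=D]
2: R B3 -> L0 miss wb->B0  d=-]
3: R B4 -> L1 miss  d=-]
4: W B3 -> L0 hit  d=D]
5: W B2 -> L2 hit  d=D]
6: R B2 -> L2 hit  d=D]
7: W B1 -> L1 miss  d=D]
8: R B0 -> L0 miss wb->B3  d=-]
9: W B2 -> L2 hit  d=D]
10: R B0 -> L0 hit  d=-]

DIRTY = [1, 2]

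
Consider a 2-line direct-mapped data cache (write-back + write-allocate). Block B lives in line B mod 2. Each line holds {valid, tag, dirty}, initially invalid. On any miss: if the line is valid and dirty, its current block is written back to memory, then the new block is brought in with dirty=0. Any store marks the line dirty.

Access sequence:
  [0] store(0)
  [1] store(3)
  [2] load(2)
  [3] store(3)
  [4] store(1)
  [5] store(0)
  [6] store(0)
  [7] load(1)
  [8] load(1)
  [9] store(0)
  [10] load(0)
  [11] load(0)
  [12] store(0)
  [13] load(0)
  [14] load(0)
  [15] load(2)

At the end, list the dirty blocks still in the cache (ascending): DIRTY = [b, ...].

DIRTY = [1]

0: W B0 → L0 miss [D]
1: W B3 → L1 miss [D]
2: R B2 → L0 miss wb→B0 [-]
3: W B3 → L1 hit [D]
4: W B1 → L1 miss wb→B3 [D]
5: W B0 → L0 miss [D]
6: W B0 → L0 hit [D]
7: R B1 → L1 hit [D]
8: R B1 → L1 hit [D]
9: W B0 → L0 hit [D]
10: R B0 → L0 hit [D]
11: R B0 → L0 hit [D]
12: W B0 → L0 hit [D]
13: R B0 → L0 hit [D]
14: R B0 → L0 hit [D]
15: R B2 → L0 miss wb→B0 [-]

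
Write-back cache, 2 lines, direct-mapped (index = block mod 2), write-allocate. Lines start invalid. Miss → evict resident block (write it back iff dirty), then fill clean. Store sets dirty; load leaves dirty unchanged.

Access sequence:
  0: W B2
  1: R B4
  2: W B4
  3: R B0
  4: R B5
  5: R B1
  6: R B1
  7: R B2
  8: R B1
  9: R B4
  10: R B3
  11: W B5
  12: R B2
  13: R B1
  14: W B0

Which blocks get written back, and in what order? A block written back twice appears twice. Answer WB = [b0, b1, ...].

0: W B2 → L0 miss [D]
1: R B4 → L0 miss wb→B2 [-]
2: W B4 → L0 hit [D]
3: R B0 → L0 miss wb→B4 [-]
4: R B5 → L1 miss [-]
5: R B1 → L1 miss [-]
6: R B1 → L1 hit [-]
7: R B2 → L0 miss [-]
8: R B1 → L1 hit [-]
9: R B4 → L0 miss [-]
10: R B3 → L1 miss [-]
11: W B5 → L1 miss [D]
12: R B2 → L0 miss [-]
13: R B1 → L1 miss wb→B5 [-]
14: W B0 → L0 miss [D]

WB = [2, 4, 5]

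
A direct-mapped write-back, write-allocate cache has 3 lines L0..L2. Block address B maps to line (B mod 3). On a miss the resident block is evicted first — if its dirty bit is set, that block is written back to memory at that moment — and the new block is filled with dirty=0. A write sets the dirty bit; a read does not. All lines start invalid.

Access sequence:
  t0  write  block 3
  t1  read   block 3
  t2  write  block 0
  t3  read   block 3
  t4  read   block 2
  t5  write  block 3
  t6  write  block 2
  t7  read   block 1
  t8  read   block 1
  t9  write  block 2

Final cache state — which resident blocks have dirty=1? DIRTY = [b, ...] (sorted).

DIRTY = [2, 3]

0: W B3 -> L0 miss  d=D]
1: R B3 -> L0 hit  d=D]
2: W B0 -> L0 miss wb->B3  d=D]
3: R B3 -> L0 miss wb->B0  d=-]
4: R B2 -> L2 miss  d=-]
5: W B3 -> L0 hit  d=D]
6: W B2 -> L2 hit  d=D]
7: R B1 -> L1 miss  d=-]
8: R B1 -> L1 hit  d=-]
9: W B2 -> L2 hit  d=D]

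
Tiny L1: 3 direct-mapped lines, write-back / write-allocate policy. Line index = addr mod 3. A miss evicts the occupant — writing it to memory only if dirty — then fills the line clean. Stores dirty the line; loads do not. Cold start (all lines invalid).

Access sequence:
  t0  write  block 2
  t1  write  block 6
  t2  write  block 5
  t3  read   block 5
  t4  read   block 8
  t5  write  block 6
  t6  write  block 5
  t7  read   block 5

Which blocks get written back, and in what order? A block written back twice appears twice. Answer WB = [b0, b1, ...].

WB = [2, 5]

0: W B2 -> L2 miss  d=D]
1: W B6 -> L0 miss  d=D]
2: W B5 -> L2 miss wb->B2  d=D]
3: R B5 -> L2 hit  d=D]
4: R B8 -> L2 miss wb->B5  d=-]
5: W B6 -> L0 hit  d=D]
6: W B5 -> L2 miss  d=D]
7: R B5 -> L2 hit  d=D]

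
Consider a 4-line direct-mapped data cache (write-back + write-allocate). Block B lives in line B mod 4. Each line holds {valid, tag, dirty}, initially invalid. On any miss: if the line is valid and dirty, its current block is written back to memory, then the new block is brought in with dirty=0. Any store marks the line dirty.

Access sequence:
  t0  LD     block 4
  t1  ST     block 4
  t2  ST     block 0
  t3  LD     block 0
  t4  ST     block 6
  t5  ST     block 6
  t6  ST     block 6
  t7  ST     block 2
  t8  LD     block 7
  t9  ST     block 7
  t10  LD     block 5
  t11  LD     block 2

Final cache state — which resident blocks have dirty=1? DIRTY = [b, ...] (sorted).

0: R B4 → L0 miss [-]
1: W B4 → L0 hit [D]
2: W B0 → L0 miss wb→B4 [D]
3: R B0 → L0 hit [D]
4: W B6 → L2 miss [D]
5: W B6 → L2 hit [D]
6: W B6 → L2 hit [D]
7: W B2 → L2 miss wb→B6 [D]
8: R B7 → L3 miss [-]
9: W B7 → L3 hit [D]
10: R B5 → L1 miss [-]
11: R B2 → L2 hit [D]

DIRTY = [0, 2, 7]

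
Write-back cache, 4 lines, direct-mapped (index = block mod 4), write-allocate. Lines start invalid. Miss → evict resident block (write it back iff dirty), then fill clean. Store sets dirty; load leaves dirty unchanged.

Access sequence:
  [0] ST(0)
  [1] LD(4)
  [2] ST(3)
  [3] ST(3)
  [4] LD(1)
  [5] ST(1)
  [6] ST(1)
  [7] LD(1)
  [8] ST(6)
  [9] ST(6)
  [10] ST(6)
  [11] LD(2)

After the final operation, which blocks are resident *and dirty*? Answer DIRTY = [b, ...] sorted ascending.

  0 | W B0 → L0 miss [D]
  1 | R B4 → L0 miss wb→B0 [-]
  2 | W B3 → L3 miss [D]
  3 | W B3 → L3 hit [D]
  4 | R B1 → L1 miss [-]
  5 | W B1 → L1 hit [D]
  6 | W B1 → L1 hit [D]
  7 | R B1 → L1 hit [D]
  8 | W B6 → L2 miss [D]
  9 | W B6 → L2 hit [D]
  10 | W B6 → L2 hit [D]
  11 | R B2 → L2 miss wb→B6 [-]

DIRTY = [1, 3]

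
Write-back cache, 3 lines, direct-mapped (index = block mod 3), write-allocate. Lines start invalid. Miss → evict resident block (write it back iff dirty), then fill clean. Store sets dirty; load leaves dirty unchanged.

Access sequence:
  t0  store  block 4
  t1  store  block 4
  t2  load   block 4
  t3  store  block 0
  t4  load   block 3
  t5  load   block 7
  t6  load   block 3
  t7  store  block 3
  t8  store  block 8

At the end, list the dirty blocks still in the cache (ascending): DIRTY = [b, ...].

  0 | W B4 → L1 miss [D]
  1 | W B4 → L1 hit [D]
  2 | R B4 → L1 hit [D]
  3 | W B0 → L0 miss [D]
  4 | R B3 → L0 miss wb→B0 [-]
  5 | R B7 → L1 miss wb→B4 [-]
  6 | R B3 → L0 hit [-]
  7 | W B3 → L0 hit [D]
  8 | W B8 → L2 miss [D]

DIRTY = [3, 8]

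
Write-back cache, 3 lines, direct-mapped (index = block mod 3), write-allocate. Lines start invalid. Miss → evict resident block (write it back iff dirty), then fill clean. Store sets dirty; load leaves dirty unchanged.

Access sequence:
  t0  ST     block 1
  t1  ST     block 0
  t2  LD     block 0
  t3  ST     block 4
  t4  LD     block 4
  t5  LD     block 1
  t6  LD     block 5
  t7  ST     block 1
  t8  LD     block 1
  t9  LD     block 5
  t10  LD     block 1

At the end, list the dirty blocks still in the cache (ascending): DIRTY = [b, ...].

DIRTY = [0, 1]

0: W B1 -> L1 miss  d=D]
1: W B0 -> L0 miss  d=D]
2: R B0 -> L0 hit  d=D]
3: W B4 -> L1 miss wb->B1  d=D]
4: R B4 -> L1 hit  d=D]
5: R B1 -> L1 miss wb->B4  d=-]
6: R B5 -> L2 miss  d=-]
7: W B1 -> L1 hit  d=D]
8: R B1 -> L1 hit  d=D]
9: R B5 -> L2 hit  d=-]
10: R B1 -> L1 hit  d=D]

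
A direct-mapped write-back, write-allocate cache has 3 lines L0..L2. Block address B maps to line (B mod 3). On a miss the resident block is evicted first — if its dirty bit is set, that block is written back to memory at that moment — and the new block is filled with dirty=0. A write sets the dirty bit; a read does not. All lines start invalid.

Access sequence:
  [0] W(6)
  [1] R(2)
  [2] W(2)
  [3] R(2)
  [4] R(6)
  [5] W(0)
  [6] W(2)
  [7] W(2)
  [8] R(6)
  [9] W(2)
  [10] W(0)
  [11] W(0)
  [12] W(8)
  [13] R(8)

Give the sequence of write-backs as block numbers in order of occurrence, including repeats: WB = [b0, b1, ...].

0: W B6 → L0 miss [D]
1: R B2 → L2 miss [-]
2: W B2 → L2 hit [D]
3: R B2 → L2 hit [D]
4: R B6 → L0 hit [D]
5: W B0 → L0 miss wb→B6 [D]
6: W B2 → L2 hit [D]
7: W B2 → L2 hit [D]
8: R B6 → L0 miss wb→B0 [-]
9: W B2 → L2 hit [D]
10: W B0 → L0 miss [D]
11: W B0 → L0 hit [D]
12: W B8 → L2 miss wb→B2 [D]
13: R B8 → L2 hit [D]

WB = [6, 0, 2]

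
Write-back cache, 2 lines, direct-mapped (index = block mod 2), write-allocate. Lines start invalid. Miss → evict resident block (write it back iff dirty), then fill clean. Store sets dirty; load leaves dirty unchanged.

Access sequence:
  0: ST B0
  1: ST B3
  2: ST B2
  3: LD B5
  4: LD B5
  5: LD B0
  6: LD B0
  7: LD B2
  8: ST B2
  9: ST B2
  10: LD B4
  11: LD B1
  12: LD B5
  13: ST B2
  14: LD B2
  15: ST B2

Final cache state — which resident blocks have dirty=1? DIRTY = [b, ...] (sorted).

DIRTY = [2]

  0 | W B0 → L0 miss [D]
  1 | W B3 → L1 miss [D]
  2 | W B2 → L0 miss wb→B0 [D]
  3 | R B5 → L1 miss wb→B3 [-]
  4 | R B5 → L1 hit [-]
  5 | R B0 → L0 miss wb→B2 [-]
  6 | R B0 → L0 hit [-]
  7 | R B2 → L0 miss [-]
  8 | W B2 → L0 hit [D]
  9 | W B2 → L0 hit [D]
  10 | R B4 → L0 miss wb→B2 [-]
  11 | R B1 → L1 miss [-]
  12 | R B5 → L1 miss [-]
  13 | W B2 → L0 miss [D]
  14 | R B2 → L0 hit [D]
  15 | W B2 → L0 hit [D]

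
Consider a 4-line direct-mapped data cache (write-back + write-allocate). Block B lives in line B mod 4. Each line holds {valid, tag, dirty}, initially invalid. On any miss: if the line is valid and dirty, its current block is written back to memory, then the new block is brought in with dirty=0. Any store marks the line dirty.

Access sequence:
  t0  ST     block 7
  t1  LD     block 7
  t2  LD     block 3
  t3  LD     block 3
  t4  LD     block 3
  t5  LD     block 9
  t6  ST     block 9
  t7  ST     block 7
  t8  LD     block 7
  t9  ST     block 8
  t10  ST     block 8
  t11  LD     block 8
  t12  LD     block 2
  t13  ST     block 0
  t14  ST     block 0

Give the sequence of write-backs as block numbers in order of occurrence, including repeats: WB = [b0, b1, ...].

  0 | W B7 → L3 miss [D]
  1 | R B7 → L3 hit [D]
  2 | R B3 → L3 miss wb→B7 [-]
  3 | R B3 → L3 hit [-]
  4 | R B3 → L3 hit [-]
  5 | R B9 → L1 miss [-]
  6 | W B9 → L1 hit [D]
  7 | W B7 → L3 miss [D]
  8 | R B7 → L3 hit [D]
  9 | W B8 → L0 miss [D]
  10 | W B8 → L0 hit [D]
  11 | R B8 → L0 hit [D]
  12 | R B2 → L2 miss [-]
  13 | W B0 → L0 miss wb→B8 [D]
  14 | W B0 → L0 hit [D]

WB = [7, 8]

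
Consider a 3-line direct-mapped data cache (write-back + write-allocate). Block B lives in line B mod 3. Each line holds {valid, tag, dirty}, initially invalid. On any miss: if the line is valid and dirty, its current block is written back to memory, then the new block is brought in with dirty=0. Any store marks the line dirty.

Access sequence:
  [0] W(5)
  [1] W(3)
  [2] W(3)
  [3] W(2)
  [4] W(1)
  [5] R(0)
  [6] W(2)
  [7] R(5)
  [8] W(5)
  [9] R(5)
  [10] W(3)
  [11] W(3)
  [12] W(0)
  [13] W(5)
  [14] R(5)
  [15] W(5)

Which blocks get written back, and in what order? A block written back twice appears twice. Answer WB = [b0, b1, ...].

0: W B5 → L2 miss [D]
1: W B3 → L0 miss [D]
2: W B3 → L0 hit [D]
3: W B2 → L2 miss wb→B5 [D]
4: W B1 → L1 miss [D]
5: R B0 → L0 miss wb→B3 [-]
6: W B2 → L2 hit [D]
7: R B5 → L2 miss wb→B2 [-]
8: W B5 → L2 hit [D]
9: R B5 → L2 hit [D]
10: W B3 → L0 miss [D]
11: W B3 → L0 hit [D]
12: W B0 → L0 miss wb→B3 [D]
13: W B5 → L2 hit [D]
14: R B5 → L2 hit [D]
15: W B5 → L2 hit [D]

WB = [5, 3, 2, 3]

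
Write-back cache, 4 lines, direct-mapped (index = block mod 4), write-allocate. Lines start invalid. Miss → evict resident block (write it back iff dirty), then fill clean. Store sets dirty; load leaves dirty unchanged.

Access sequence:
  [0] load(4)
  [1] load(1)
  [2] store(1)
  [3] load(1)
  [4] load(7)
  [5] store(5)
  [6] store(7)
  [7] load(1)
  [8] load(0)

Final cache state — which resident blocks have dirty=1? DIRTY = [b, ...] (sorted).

0: R B4 → L0 miss [-]
1: R B1 → L1 miss [-]
2: W B1 → L1 hit [D]
3: R B1 → L1 hit [D]
4: R B7 → L3 miss [-]
5: W B5 → L1 miss wb→B1 [D]
6: W B7 → L3 hit [D]
7: R B1 → L1 miss wb→B5 [-]
8: R B0 → L0 miss [-]

DIRTY = [7]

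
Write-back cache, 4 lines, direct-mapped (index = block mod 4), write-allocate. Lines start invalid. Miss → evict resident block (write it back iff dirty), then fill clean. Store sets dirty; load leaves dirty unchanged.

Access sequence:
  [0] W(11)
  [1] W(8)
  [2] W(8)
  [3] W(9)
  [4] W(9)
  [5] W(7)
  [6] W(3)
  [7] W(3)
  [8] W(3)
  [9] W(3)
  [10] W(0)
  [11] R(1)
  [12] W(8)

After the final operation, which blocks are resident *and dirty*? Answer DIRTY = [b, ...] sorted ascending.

  0 | W B11 → L3 miss [D]
  1 | W B8 → L0 miss [D]
  2 | W B8 → L0 hit [D]
  3 | W B9 → L1 miss [D]
  4 | W B9 → L1 hit [D]
  5 | W B7 → L3 miss wb→B11 [D]
  6 | W B3 → L3 miss wb→B7 [D]
  7 | W B3 → L3 hit [D]
  8 | W B3 → L3 hit [D]
  9 | W B3 → L3 hit [D]
  10 | W B0 → L0 miss wb→B8 [D]
  11 | R B1 → L1 miss wb→B9 [-]
  12 | W B8 → L0 miss wb→B0 [D]

DIRTY = [3, 8]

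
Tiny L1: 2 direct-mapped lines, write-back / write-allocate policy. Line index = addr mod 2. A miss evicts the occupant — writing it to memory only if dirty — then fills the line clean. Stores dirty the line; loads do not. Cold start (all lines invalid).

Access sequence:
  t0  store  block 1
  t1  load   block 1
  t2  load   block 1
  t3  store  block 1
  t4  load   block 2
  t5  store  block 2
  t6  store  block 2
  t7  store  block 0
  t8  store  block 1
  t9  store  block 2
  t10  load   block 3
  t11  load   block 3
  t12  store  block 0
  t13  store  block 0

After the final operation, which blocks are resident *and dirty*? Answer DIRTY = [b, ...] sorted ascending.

DIRTY = [0]

0: W B1 -> L1 miss  d=D]
1: R B1 -> L1 hit  d=D]
2: R B1 -> L1 hit  d=D]
3: W B1 -> L1 hit  d=D]
4: R B2 -> L0 miss  d=-]
5: W B2 -> L0 hit  d=D]
6: W B2 -> L0 hit  d=D]
7: W B0 -> L0 miss wb->B2  d=D]
8: W B1 -> L1 hit  d=D]
9: W B2 -> L0 miss wb->B0  d=D]
10: R B3 -> L1 miss wb->B1  d=-]
11: R B3 -> L1 hit  d=-]
12: W B0 -> L0 miss wb->B2  d=D]
13: W B0 -> L0 hit  d=D]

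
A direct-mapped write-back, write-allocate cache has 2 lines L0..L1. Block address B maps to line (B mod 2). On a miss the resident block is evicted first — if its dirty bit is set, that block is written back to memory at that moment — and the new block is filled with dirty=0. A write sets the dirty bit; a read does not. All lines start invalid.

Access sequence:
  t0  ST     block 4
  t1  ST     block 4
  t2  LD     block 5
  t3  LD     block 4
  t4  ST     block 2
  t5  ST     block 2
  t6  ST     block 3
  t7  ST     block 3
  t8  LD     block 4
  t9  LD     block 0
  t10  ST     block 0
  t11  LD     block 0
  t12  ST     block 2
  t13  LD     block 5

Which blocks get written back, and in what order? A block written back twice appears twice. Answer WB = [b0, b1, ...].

0: W B4 -> L0 miss  d=D]
1: W B4 -> L0 hit  d=D]
2: R B5 -> L1 miss  d=-]
3: R B4 -> L0 hit  d=D]
4: W B2 -> L0 miss wb->B4  d=D]
5: W B2 -> L0 hit  d=D]
6: W B3 -> L1 miss  d=D]
7: W B3 -> L1 hit  d=D]
8: R B4 -> L0 miss wb->B2  d=-]
9: R B0 -> L0 miss  d=-]
10: W B0 -> L0 hit  d=D]
11: R B0 -> L0 hit  d=D]
12: W B2 -> L0 miss wb->B0  d=D]
13: R B5 -> L1 miss wb->B3  d=-]

WB = [4, 2, 0, 3]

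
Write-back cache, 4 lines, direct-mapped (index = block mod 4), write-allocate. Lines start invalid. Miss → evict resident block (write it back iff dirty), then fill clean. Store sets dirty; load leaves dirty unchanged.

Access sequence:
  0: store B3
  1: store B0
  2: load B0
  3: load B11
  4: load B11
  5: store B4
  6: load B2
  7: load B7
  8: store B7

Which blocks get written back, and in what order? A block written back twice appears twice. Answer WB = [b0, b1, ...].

WB = [3, 0]

0: W B3 -> L3 miss  d=D]
1: W B0 -> L0 miss  d=D]
2: R B0 -> L0 hit  d=D]
3: R B11 -> L3 miss wb->B3  d=-]
4: R B11 -> L3 hit  d=-]
5: W B4 -> L0 miss wb->B0  d=D]
6: R B2 -> L2 miss  d=-]
7: R B7 -> L3 miss  d=-]
8: W B7 -> L3 hit  d=D]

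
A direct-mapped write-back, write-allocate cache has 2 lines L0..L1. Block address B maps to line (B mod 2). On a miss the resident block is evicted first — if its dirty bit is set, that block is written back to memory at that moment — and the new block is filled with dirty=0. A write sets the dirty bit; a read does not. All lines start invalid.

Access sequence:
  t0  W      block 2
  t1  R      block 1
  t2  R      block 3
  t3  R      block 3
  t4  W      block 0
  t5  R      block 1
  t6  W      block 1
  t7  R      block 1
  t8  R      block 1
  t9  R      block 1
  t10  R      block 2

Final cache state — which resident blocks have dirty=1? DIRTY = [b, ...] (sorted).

DIRTY = [1]

  0 | W B2 → L0 miss [D]
  1 | R B1 → L1 miss [-]
  2 | R B3 → L1 miss [-]
  3 | R B3 → L1 hit [-]
  4 | W B0 → L0 miss wb→B2 [D]
  5 | R B1 → L1 miss [-]
  6 | W B1 → L1 hit [D]
  7 | R B1 → L1 hit [D]
  8 | R B1 → L1 hit [D]
  9 | R B1 → L1 hit [D]
  10 | R B2 → L0 miss wb→B0 [-]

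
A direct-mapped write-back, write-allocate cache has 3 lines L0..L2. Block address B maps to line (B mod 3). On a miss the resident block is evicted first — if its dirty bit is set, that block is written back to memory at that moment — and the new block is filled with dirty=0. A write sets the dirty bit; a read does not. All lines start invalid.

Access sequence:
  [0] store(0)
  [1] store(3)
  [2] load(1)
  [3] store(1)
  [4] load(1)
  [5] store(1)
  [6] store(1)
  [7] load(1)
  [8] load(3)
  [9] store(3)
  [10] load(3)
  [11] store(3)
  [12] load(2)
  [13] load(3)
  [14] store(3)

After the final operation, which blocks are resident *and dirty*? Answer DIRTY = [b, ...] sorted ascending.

  0 | W B0 → L0 miss [D]
  1 | W B3 → L0 miss wb→B0 [D]
  2 | R B1 → L1 miss [-]
  3 | W B1 → L1 hit [D]
  4 | R B1 → L1 hit [D]
  5 | W B1 → L1 hit [D]
  6 | W B1 → L1 hit [D]
  7 | R B1 → L1 hit [D]
  8 | R B3 → L0 hit [D]
  9 | W B3 → L0 hit [D]
  10 | R B3 → L0 hit [D]
  11 | W B3 → L0 hit [D]
  12 | R B2 → L2 miss [-]
  13 | R B3 → L0 hit [D]
  14 | W B3 → L0 hit [D]

DIRTY = [1, 3]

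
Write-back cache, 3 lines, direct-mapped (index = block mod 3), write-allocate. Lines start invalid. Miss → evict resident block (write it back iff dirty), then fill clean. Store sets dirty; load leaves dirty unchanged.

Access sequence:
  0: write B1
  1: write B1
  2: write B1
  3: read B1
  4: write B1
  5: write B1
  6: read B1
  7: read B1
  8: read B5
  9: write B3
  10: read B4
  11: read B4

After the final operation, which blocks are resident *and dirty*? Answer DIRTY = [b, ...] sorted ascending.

DIRTY = [3]

0: W B1 -> L1 miss  d=D]
1: W B1 -> L1 hit  d=D]
2: W B1 -> L1 hit  d=D]
3: R B1 -> L1 hit  d=D]
4: W B1 -> L1 hit  d=D]
5: W B1 -> L1 hit  d=D]
6: R B1 -> L1 hit  d=D]
7: R B1 -> L1 hit  d=D]
8: R B5 -> L2 miss  d=-]
9: W B3 -> L0 miss  d=D]
10: R B4 -> L1 miss wb->B1  d=-]
11: R B4 -> L1 hit  d=-]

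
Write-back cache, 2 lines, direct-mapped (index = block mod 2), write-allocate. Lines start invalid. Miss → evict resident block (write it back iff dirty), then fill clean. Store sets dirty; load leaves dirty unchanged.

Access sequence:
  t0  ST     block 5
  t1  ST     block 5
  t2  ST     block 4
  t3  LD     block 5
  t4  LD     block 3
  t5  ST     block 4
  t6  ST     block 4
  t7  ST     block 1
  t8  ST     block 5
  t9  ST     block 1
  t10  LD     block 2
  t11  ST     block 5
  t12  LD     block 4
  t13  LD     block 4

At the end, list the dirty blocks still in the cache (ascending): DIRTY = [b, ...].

DIRTY = [5]

  0 | W B5 → L1 miss [D]
  1 | W B5 → L1 hit [D]
  2 | W B4 → L0 miss [D]
  3 | R B5 → L1 hit [D]
  4 | R B3 → L1 miss wb→B5 [-]
  5 | W B4 → L0 hit [D]
  6 | W B4 → L0 hit [D]
  7 | W B1 → L1 miss [D]
  8 | W B5 → L1 miss wb→B1 [D]
  9 | W B1 → L1 miss wb→B5 [D]
  10 | R B2 → L0 miss wb→B4 [-]
  11 | W B5 → L1 miss wb→B1 [D]
  12 | R B4 → L0 miss [-]
  13 | R B4 → L0 hit [-]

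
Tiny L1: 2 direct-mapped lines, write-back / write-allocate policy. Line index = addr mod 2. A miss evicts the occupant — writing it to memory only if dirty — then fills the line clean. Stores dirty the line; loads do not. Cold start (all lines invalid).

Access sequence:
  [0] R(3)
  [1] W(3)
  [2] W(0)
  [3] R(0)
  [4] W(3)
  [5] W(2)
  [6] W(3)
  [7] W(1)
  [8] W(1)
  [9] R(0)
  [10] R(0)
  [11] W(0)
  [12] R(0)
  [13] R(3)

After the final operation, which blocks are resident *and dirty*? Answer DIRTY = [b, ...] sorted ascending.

DIRTY = [0]

0: R B3 -> L1 miss  d=-]
1: W B3 -> L1 hit  d=D]
2: W B0 -> L0 miss  d=D]
3: R B0 -> L0 hit  d=D]
4: W B3 -> L1 hit  d=D]
5: W B2 -> L0 miss wb->B0  d=D]
6: W B3 -> L1 hit  d=D]
7: W B1 -> L1 miss wb->B3  d=D]
8: W B1 -> L1 hit  d=D]
9: R B0 -> L0 miss wb->B2  d=-]
10: R B0 -> L0 hit  d=-]
11: W B0 -> L0 hit  d=D]
12: R B0 -> L0 hit  d=D]
13: R B3 -> L1 miss wb->B1  d=-]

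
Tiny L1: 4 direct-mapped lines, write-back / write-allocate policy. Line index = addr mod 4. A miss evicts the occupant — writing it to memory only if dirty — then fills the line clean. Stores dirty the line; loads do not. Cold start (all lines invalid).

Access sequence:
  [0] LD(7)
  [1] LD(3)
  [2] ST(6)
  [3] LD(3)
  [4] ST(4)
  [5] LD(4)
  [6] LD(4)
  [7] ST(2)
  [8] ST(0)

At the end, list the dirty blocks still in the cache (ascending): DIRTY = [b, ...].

DIRTY = [0, 2]

  0 | R B7 → L3 miss [-]
  1 | R B3 → L3 miss [-]
  2 | W B6 → L2 miss [D]
  3 | R B3 → L3 hit [-]
  4 | W B4 → L0 miss [D]
  5 | R B4 → L0 hit [D]
  6 | R B4 → L0 hit [D]
  7 | W B2 → L2 miss wb→B6 [D]
  8 | W B0 → L0 miss wb→B4 [D]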